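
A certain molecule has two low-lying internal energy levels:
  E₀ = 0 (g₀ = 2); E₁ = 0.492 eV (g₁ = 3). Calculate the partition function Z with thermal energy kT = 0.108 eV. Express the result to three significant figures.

Eᵢ/kT = 0, 4.5556.
Z = Σ gᵢe^(−Eᵢ/kT) = 2·e^(−0) + 3·e^(−4.5556) = 2.0000 + 0.031525 = 2.0315.

Z = 2.03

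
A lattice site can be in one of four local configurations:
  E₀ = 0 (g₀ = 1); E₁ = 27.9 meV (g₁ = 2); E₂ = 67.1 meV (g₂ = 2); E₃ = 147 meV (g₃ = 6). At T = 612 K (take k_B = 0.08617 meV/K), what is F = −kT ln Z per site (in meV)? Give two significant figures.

-60 meV

k_BT = 0.08617 × 612 K = 52.74 meV.
Eᵢ/kT = 0, 0.5290, 1.272, 2.787.
Z = Σ gᵢe^(−Eᵢ/kT) = 1·e^(−0) + 2·e^(−0.5290) + 2·e^(−1.272) + 6·e^(−2.787) = 1.000 + 1.178 + 0.5605 + 0.3696 = 3.108.
F = −kT ln Z = −52.74 × ln(3.108) = −52.74 × 1.134 = -60 meV.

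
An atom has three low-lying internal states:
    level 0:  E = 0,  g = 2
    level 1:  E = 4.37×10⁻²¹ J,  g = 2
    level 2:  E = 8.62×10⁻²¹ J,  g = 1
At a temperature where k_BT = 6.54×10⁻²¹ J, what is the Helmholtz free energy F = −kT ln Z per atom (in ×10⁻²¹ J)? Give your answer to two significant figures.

Eᵢ/kT = 0, 0.6682, 1.318.
Z = Σ gᵢe^(−Eᵢ/kT) = 2·e^(−0) + 2·e^(−0.6682) + 1·e^(−1.318) = 2.000 + 1.025 + 0.2677 = 3.293.
F = −kT ln Z = −6.54 × ln(3.293) = −6.54 × 1.192 = -7.8 ×10⁻²¹ J.

-7.8 ×10⁻²¹ J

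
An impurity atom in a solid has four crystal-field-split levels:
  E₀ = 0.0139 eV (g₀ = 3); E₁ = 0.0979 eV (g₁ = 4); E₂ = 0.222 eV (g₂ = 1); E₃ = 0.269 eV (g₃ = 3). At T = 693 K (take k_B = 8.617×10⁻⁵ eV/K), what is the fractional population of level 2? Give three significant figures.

k_BT = 8.617×10⁻⁵ × 693 K = 0.059716 eV.
Eᵢ/kT = 0.23277, 1.6394, 3.7176, 4.5047.
Z = Σ gᵢe^(−Eᵢ/kT) = 3·e^(−0.23277) + 4·e^(−1.6394) + 1·e^(−3.7176) + 3·e^(−4.5047) = 2.3770 + 0.77639 + 0.024292 + 0.033171 = 3.2109.
P₂ = g₂ e^(−E₂/kT) / Z = 0.024292/3.2109 = 0.00757.

0.00757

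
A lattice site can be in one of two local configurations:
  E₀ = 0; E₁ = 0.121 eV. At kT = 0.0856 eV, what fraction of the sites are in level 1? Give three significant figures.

Eᵢ/kT = 0, 1.4136.
Z = Σ e^(−Eᵢ/kT) = e^(−0) + e^(−1.4136) = 1.0000 + 0.24327 = 1.2433.
P₁ = e^(−E₁/kT) / Z = 0.24327/1.2433 = 0.196.

0.196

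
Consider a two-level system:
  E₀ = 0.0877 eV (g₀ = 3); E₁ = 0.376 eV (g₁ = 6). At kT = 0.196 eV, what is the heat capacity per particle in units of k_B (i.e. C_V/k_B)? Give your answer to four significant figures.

0.4667

Eᵢ/kT = 0.447449, 1.91837.
Z = Σ gᵢe^(−Eᵢ/kT) = 3·e^(−0.447449) + 6·e^(−1.91837) = 1.91777 + 0.881077 = 2.79885.
⟨E⟩ = 0.178457 eV, ⟨E²⟩ = 0.0497752 eV².
C_V/k_B = (⟨E²⟩ − ⟨E⟩²)/(kT)² = (0.0497752 − 0.0318469)/0.0384160 = 0.4667.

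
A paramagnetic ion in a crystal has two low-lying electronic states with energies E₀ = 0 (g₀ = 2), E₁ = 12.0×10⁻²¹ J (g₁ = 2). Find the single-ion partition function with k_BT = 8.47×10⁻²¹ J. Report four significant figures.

Z = 2.485

Eᵢ/kT = 0, 1.41677.
Z = Σ gᵢe^(−Eᵢ/kT) = 2·e^(−0) + 2·e^(−1.41677) = 2.00000 + 0.484992 = 2.48499.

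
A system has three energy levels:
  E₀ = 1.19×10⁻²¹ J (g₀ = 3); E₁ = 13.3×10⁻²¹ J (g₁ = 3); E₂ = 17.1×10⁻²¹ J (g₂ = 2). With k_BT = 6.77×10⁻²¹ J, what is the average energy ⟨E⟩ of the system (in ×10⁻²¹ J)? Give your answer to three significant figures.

3.66 ×10⁻²¹ J

Eᵢ/kT = 0.17578, 1.9645, 2.5258.
Z = Σ gᵢe^(−Eᵢ/kT) = 3·e^(−0.17578) + 3·e^(−1.9645) + 2·e^(−2.5258) = 2.5164 + 0.42068 + 0.15999 = 3.0971.
⟨E⟩ = Σ Eᵢ gᵢe^(−Eᵢ/kT) / Z = (1.19·2.5164 + 13.3·0.42068 + 17.1·0.15999) / 3.0971 = 3.66 ×10⁻²¹ J.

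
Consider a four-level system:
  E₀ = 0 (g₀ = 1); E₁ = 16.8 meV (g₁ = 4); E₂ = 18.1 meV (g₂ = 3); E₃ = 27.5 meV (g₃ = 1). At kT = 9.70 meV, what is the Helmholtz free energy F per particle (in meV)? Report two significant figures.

Eᵢ/kT = 0, 1.732, 1.866, 2.835.
Z = Σ gᵢe^(−Eᵢ/kT) = 1·e^(−0) + 4·e^(−1.732) + 3·e^(−1.866) + 1·e^(−2.835) = 1.000 + 0.7077 + 0.4642 + 0.05872 = 2.231.
F = −kT ln Z = −9.70 × ln(2.231) = −9.70 × 0.8024 = -7.8 meV.

-7.8 meV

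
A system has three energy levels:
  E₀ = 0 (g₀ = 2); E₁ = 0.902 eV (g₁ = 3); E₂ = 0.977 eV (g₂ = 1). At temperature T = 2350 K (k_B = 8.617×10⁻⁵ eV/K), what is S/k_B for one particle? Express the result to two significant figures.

0.81

k_BT = 8.617×10⁻⁵ × 2350 K = 0.2025 eV.
Eᵢ/kT = 0, 4.454, 4.825.
Z = Σ gᵢe^(−Eᵢ/kT) = 2·e^(−0) + 3·e^(−4.454) + 1·e^(−4.825) = 2.000 + 0.03490 + 0.008027 = 2.043.
⟨E⟩ = Σ EᵢPᵢ = 0.01925 eV.
S/k_B = ln Z + ⟨E⟩/kT = ln(2.043) + 0.01925/0.2025 = 0.7144 + 0.09506 = 0.81.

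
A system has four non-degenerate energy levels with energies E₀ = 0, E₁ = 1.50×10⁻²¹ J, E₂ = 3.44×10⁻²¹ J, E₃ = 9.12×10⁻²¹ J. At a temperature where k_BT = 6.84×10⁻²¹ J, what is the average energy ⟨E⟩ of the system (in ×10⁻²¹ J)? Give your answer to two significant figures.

2.1 ×10⁻²¹ J

Eᵢ/kT = 0, 0.2193, 0.5029, 1.333.
Z = Σ e^(−Eᵢ/kT) = e^(−0) + e^(−0.2193) + e^(−0.5029) + e^(−1.333) = 1.000 + 0.8031 + 0.6048 + 0.2637 = 2.672.
⟨E⟩ = Σ Eᵢ e^(−Eᵢ/kT) / Z = (0·1.000 + 1.50·0.8031 + 3.44·0.6048 + 9.12·0.2637) / 2.672 = 2.1 ×10⁻²¹ J.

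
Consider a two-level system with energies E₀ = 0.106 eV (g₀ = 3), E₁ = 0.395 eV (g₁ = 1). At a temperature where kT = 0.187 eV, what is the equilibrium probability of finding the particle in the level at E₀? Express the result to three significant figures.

Eᵢ/kT = 0.56684, 2.1123.
Z = Σ gᵢe^(−Eᵢ/kT) = 3·e^(−0.56684) + 1·e^(−2.1123) = 1.7019 + 0.12096 = 1.8229.
P₀ = g₀ e^(−E₀/kT) / Z = 1.7019/1.8229 = 0.934.

0.934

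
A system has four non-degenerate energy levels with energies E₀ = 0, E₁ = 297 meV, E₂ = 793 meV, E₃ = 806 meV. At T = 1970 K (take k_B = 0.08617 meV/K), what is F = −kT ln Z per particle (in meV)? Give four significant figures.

k_BT = 0.08617 × 1970 K = 169.755 meV.
Eᵢ/kT = 0, 1.74958, 4.67144, 4.74802.
Z = Σ e^(−Eᵢ/kT) = e^(−0) + e^(−1.74958) + e^(−4.67144) + e^(−4.74802) = 1.00000 + 0.173847 + 0.00935878 + 0.00866884 = 1.19187.
F = −kT ln Z = −169.755 × ln(1.19187) = −169.755 × 0.175524 = -29.80 meV.

-29.80 meV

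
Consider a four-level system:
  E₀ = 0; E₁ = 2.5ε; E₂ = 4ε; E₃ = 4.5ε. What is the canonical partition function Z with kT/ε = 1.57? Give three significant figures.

Z = 1.34

Eᵢ/kT = 0, 1.5924, 2.5478, 2.8662.
Z = Σ e^(−Eᵢ/kT) = e^(−0) + e^(−1.5924) + e^(−2.5478) + e^(−2.8662) = 1.0000 + 0.20344 + 0.078254 + 0.056915 = 1.3386.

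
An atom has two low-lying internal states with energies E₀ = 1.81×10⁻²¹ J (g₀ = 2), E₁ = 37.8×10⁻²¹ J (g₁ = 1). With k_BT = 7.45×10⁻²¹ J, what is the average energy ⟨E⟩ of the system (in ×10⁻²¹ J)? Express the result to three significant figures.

Eᵢ/kT = 0.24295, 5.0738.
Z = Σ gᵢe^(−Eᵢ/kT) = 2·e^(−0.24295) + 1·e^(−5.0738) = 1.5686 + 0.0062586 = 1.5749.
⟨E⟩ = Σ Eᵢ gᵢe^(−Eᵢ/kT) / Z = (1.81·1.5686 + 37.8·0.0062586) / 1.5749 = 1.95 ×10⁻²¹ J.

1.95 ×10⁻²¹ J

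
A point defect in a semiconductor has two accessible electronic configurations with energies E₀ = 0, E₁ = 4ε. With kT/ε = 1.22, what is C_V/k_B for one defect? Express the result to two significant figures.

Eᵢ/kT = 0, 3.279.
Z = Σ e^(−Eᵢ/kT) = e^(−0) + e^(−3.279) = 1.000 + 0.03767 = 1.038.
⟨E⟩ = 0.1452 ε, ⟨E²⟩ = 0.5807 ε².
C_V/k_B = (⟨E²⟩ − ⟨E⟩²)/(kT)² = (0.5807 − 0.02108)/1.488 = 0.38.

0.38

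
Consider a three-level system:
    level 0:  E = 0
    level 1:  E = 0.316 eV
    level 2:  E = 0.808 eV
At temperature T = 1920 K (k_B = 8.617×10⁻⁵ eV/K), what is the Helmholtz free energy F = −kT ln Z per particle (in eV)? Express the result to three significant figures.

-0.0239 eV

k_BT = 8.617×10⁻⁵ × 1920 K = 0.16545 eV.
Eᵢ/kT = 0, 1.9099, 4.8837.
Z = Σ e^(−Eᵢ/kT) = e^(−0) + e^(−1.9099) + e^(−4.8837) = 1.0000 + 0.14810 + 0.0075690 = 1.1557.
F = −kT ln Z = −0.16545 × ln(1.1557) = −0.16545 × 0.14471 = -0.0239 eV.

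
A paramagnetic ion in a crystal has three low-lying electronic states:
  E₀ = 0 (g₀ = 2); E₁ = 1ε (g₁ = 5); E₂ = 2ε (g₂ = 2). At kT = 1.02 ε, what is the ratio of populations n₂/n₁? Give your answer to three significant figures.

n₂/n₁ = (g₂/g₁) exp[−(E₂−E₁)/kT] = (2/5) × exp(−(1ε)/(1.02ε)) = (2/5) × exp(-0.98039) = 0.150.

0.150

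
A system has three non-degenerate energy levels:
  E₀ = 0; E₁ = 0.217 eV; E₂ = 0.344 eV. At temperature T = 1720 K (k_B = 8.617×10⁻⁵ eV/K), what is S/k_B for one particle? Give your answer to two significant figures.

0.71

k_BT = 8.617×10⁻⁵ × 1720 K = 0.1482 eV.
Eᵢ/kT = 0, 1.464, 2.321.
Z = Σ e^(−Eᵢ/kT) = e^(−0) + e^(−1.464) + e^(−2.321) = 1.000 + 0.2313 + 0.09818 = 1.329.
⟨E⟩ = Σ EᵢPᵢ = 0.06318 eV.
S/k_B = ln Z + ⟨E⟩/kT = ln(1.329) + 0.06318/0.1482 = 0.2844 + 0.4263 = 0.71.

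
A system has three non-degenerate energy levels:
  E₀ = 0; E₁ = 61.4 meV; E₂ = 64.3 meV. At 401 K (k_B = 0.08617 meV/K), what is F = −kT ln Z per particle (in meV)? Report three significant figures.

k_BT = 0.08617 × 401 K = 34.554 meV.
Eᵢ/kT = 0, 1.7769, 1.8609.
Z = Σ e^(−Eᵢ/kT) = e^(−0) + e^(−1.7769) + e^(−1.8609) = 1.0000 + 0.16916 + 0.15553 = 1.3247.
F = −kT ln Z = −34.554 × ln(1.3247) = −34.554 × 0.28119 = -9.72 meV.

-9.72 meV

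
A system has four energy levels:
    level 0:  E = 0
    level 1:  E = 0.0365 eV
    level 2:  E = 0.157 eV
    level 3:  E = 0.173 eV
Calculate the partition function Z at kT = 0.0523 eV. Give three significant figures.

Eᵢ/kT = 0, 0.69790, 3.0019, 3.3078.
Z = Σ e^(−Eᵢ/kT) = e^(−0) + e^(−0.69790) + e^(−3.0019) + e^(−3.3078) = 1.0000 + 0.49763 + 0.049693 + 0.036597 = 1.5839.

Z = 1.58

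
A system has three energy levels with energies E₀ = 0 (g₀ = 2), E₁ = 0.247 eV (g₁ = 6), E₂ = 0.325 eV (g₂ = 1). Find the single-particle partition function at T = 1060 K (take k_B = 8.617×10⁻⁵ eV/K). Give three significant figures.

Z = 2.43

k_BT = 8.617×10⁻⁵ × 1060 K = 0.091340 eV.
Eᵢ/kT = 0, 2.7042, 3.5581.
Z = Σ gᵢe^(−Eᵢ/kT) = 2·e^(−0) + 6·e^(−2.7042) + 1·e^(−3.5581) = 2.0000 + 0.40154 + 0.028493 = 2.4300.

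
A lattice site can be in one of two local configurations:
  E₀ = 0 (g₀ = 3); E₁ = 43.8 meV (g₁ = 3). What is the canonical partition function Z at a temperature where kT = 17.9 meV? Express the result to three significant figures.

Z = 3.26

Eᵢ/kT = 0, 2.4469.
Z = Σ gᵢe^(−Eᵢ/kT) = 3·e^(−0) + 3·e^(−2.4469) = 3.0000 + 0.25968 = 3.2597.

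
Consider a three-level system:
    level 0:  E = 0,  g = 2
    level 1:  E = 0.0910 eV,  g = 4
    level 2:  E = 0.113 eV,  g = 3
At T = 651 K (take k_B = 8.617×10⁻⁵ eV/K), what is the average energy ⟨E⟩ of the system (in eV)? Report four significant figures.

k_BT = 8.617×10⁻⁵ × 651 K = 0.0560967 eV.
Eᵢ/kT = 0, 1.62220, 2.01438.
Z = Σ gᵢe^(−Eᵢ/kT) = 2·e^(−0) + 4·e^(−1.62220) + 3·e^(−2.01438) = 2.00000 + 0.789855 + 0.400209 = 3.19006.
⟨E⟩ = Σ Eᵢ gᵢe^(−Eᵢ/kT) / Z = (0·2.00000 + 0.0910·0.789855 + 0.113·0.400209) / 3.19006 = 0.03671 eV.

0.03671 eV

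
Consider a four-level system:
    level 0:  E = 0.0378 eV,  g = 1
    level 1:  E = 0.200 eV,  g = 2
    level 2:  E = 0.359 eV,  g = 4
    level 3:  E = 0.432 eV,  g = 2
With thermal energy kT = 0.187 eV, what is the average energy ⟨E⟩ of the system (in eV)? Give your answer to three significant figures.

0.203 eV

Eᵢ/kT = 0.20214, 1.0695, 1.9198, 2.3102.
Z = Σ gᵢe^(−Eᵢ/kT) = 1·e^(−0.20214) + 2·e^(−1.0695) + 4·e^(−1.9198) + 2·e^(−2.3102) = 0.81698 + 0.68636 + 0.58655 + 0.19848 = 2.2884.
⟨E⟩ = Σ Eᵢ gᵢe^(−Eᵢ/kT) / Z = (0.0378·0.81698 + 0.200·0.68636 + 0.359·0.58655 + 0.432·0.19848) / 2.2884 = 0.203 eV.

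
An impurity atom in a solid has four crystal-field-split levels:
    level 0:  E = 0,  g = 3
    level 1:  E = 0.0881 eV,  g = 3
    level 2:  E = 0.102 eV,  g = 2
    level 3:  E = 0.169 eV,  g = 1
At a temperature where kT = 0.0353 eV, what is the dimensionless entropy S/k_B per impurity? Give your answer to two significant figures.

Eᵢ/kT = 0, 2.496, 2.890, 4.788.
Z = Σ gᵢe^(−Eᵢ/kT) = 3·e^(−0) + 3·e^(−2.496) + 2·e^(−2.890) + 1·e^(−4.788) = 3.000 + 0.2472 + 0.1112 + 0.008329 = 3.367.
⟨E⟩ = Σ EᵢPᵢ = 0.01025 eV.
S/k_B = ln Z + ⟨E⟩/kT = ln(3.367) + 0.01025/0.0353 = 1.214 + 0.2904 = 1.5.

1.5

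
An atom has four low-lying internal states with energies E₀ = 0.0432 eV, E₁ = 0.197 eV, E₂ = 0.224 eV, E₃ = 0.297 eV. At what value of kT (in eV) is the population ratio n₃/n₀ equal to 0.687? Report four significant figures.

0.6760 eV

n₃/n₀ = exp[−(E₃−E₀)/kT] = 0.687.
⇒ (E₃−E₀)/kT = ln(1/0.687) = ln(1.45560) = 0.375418.
kT = 0.2538 eV / 0.375418 = 0.6760 eV.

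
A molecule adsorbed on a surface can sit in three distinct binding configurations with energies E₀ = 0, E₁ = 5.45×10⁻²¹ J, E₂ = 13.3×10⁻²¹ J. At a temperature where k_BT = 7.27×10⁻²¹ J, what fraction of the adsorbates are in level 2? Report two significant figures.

0.098

Eᵢ/kT = 0, 0.7497, 1.829.
Z = Σ e^(−Eᵢ/kT) = e^(−0) + e^(−0.7497) + e^(−1.829) = 1.000 + 0.4725 + 0.1606 = 1.633.
P₂ = e^(−E₂/kT) / Z = 0.1606/1.633 = 0.098.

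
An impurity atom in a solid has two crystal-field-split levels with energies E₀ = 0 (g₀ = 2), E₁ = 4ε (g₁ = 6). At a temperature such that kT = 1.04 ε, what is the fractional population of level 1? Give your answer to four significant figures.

Eᵢ/kT = 0, 3.84615.
Z = Σ gᵢe^(−Eᵢ/kT) = 2·e^(−0) + 6·e^(−3.84615) = 2.00000 + 0.128171 = 2.12817.
P₁ = g₁ e^(−E₁/kT) / Z = 0.128171/2.12817 = 0.06023.

0.06023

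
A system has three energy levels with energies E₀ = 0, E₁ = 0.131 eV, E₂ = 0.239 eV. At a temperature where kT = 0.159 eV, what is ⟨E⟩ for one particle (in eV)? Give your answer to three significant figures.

Eᵢ/kT = 0, 0.82390, 1.5031.
Z = Σ e^(−Eᵢ/kT) = e^(−0) + e^(−0.82390) + e^(−1.5031) = 1.0000 + 0.43872 + 0.22244 = 1.6612.
⟨E⟩ = Σ Eᵢ e^(−Eᵢ/kT) / Z = (0·1.0000 + 0.131·0.43872 + 0.239·0.22244) / 1.6612 = 0.0666 eV.

0.0666 eV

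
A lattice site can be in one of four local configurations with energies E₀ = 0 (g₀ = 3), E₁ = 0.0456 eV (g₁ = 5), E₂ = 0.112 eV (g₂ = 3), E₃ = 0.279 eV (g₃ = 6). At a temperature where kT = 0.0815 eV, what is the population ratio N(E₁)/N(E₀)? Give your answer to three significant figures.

n₁/n₀ = (g₁/g₀) exp[−(E₁−E₀)/kT] = (5/3) × exp(−(0.0456 eV)/(0.0815 eV)) = (5/3) × exp(-0.55951) = 0.952.

0.952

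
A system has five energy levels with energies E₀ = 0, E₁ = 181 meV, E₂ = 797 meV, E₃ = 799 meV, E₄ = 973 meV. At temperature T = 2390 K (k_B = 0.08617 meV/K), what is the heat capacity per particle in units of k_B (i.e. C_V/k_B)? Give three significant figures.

0.629

k_BT = 0.08617 × 2390 K = 205.95 meV.
Eᵢ/kT = 0, 0.87885, 3.8699, 3.8796, 4.7244.
Z = Σ e^(−Eᵢ/kT) = e^(−0) + e^(−0.87885) + e^(−3.8699) + e^(−3.8796) + e^(−4.7244) = 1.0000 + 0.41526 + 0.020860 + 0.020659 + 0.0088760 = 1.4657.
⟨E⟩ = 79.778 meV, ⟨E²⟩ = 33054 meV².
C_V/k_B = (⟨E²⟩ − ⟨E⟩²)/(kT)² = (33054 − 6364.5)/42415 = 0.629.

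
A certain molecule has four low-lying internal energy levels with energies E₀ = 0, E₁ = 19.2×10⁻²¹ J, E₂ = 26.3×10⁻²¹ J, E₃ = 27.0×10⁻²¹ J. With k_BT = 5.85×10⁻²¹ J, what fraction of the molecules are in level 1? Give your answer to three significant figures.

Eᵢ/kT = 0, 3.2821, 4.4957, 4.6154.
Z = Σ e^(−Eᵢ/kT) = e^(−0) + e^(−3.2821) + e^(−4.4957) + e^(−4.6154) = 1.0000 + 0.037549 + 0.011157 + 0.0098982 = 1.0586.
P₁ = e^(−E₁/kT) / Z = 0.037549/1.0586 = 0.0355.

0.0355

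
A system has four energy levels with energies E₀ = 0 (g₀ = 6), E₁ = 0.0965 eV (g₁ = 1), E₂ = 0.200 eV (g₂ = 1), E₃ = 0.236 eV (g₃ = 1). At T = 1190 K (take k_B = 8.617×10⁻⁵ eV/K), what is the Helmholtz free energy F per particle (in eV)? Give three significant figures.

-0.194 eV

k_BT = 8.617×10⁻⁵ × 1190 K = 0.10254 eV.
Eᵢ/kT = 0, 0.94110, 1.9505, 2.3015.
Z = Σ gᵢe^(−Eᵢ/kT) = 6·e^(−0) + 1·e^(−0.94110) + 1·e^(−1.9505) + 1·e^(−2.3015) = 6.0000 + 0.39020 + 0.14220 + 0.10011 = 6.6325.
F = −kT ln Z = −0.10254 × ln(6.6325) = −0.10254 × 1.8920 = -0.194 eV.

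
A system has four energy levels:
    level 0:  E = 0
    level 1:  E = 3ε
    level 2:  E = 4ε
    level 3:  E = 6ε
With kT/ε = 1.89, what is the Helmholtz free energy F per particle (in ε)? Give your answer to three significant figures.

Eᵢ/kT = 0, 1.5873, 2.1164, 3.1746.
Z = Σ e^(−Eᵢ/kT) = e^(−0) + e^(−1.5873) + e^(−2.1164) + e^(−3.1746) = 1.0000 + 0.20448 + 0.12046 + 0.041811 = 1.3668.
F = −kT ln Z = −1.89 × ln(1.3668) = −1.89 × 0.31247 = -0.591 ε.

-0.591 ε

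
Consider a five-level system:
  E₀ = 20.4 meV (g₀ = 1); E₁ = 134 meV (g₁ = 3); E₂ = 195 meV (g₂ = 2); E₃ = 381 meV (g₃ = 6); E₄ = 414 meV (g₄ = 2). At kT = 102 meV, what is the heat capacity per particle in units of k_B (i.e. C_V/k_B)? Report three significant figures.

Eᵢ/kT = 0.20000, 1.3137, 1.9118, 3.7353, 4.0588.
Z = Σ gᵢe^(−Eᵢ/kT) = 1·e^(−0.20000) + 3·e^(−1.3137) + 2·e^(−1.9118) + 6·e^(−3.7353) + 2·e^(−4.0588) = 0.81873 + 0.80647 + 0.29563 + 0.14320 + 0.034539 = 2.0986.
⟨E⟩ = 119.73 meV, ⟨E²⟩ = 25145 meV².
C_V/k_B = (⟨E²⟩ − ⟨E⟩²)/(kT)² = (25145 − 14335)/10404 = 1.04.

1.04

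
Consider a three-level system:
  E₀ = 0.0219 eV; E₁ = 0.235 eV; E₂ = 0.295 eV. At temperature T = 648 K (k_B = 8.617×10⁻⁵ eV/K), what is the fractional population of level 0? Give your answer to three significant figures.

0.971

k_BT = 8.617×10⁻⁵ × 648 K = 0.055838 eV.
Eᵢ/kT = 0.39221, 4.2086, 5.2831.
Z = Σ e^(−Eᵢ/kT) = e^(−0.39221) + e^(−4.2086) + e^(−5.2831) = 0.67556 + 0.014867 + 0.0050767 = 0.69550.
P₀ = e^(−E₀/kT) / Z = 0.67556/0.69550 = 0.971.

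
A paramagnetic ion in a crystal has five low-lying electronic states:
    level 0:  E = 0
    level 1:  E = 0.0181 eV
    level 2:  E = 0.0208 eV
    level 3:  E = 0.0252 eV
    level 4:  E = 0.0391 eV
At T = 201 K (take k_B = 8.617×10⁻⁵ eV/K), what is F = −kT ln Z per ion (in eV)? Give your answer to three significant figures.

-0.0119 eV

k_BT = 8.617×10⁻⁵ × 201 K = 0.017320 eV.
Eᵢ/kT = 0, 1.0450, 1.2009, 1.4550, 2.2575.
Z = Σ e^(−Eᵢ/kT) = e^(−0) + e^(−1.0450) + e^(−1.2009) + e^(−1.4550) + e^(−2.2575) = 1.0000 + 0.35169 + 0.30092 + 0.23340 + 0.10461 = 1.9906.
F = −kT ln Z = −0.017320 × ln(1.9906) = −0.017320 × 0.68844 = -0.0119 eV.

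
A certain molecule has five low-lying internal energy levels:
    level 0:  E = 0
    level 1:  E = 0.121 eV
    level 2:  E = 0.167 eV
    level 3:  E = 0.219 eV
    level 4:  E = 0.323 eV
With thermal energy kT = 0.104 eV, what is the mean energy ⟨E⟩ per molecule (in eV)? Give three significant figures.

Eᵢ/kT = 0, 1.1635, 1.6058, 2.1058, 3.1058.
Z = Σ e^(−Eᵢ/kT) = e^(−0) + e^(−1.1635) + e^(−1.6058) + e^(−2.1058) + e^(−3.1058) = 1.0000 + 0.31239 + 0.20073 + 0.12175 + 0.044789 = 1.6797.
⟨E⟩ = Σ Eᵢ e^(−Eᵢ/kT) / Z = (0·1.0000 + 0.121·0.31239 + 0.167·0.20073 + 0.219·0.12175 + 0.323·0.044789) / 1.6797 = 0.0669 eV.

0.0669 eV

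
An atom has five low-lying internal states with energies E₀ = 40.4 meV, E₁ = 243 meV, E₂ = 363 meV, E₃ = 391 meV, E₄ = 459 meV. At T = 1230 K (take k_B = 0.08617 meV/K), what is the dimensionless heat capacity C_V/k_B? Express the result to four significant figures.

k_BT = 0.08617 × 1230 K = 105.989 meV.
Eᵢ/kT = 0.381172, 2.29269, 3.42488, 3.68906, 4.33064.
Z = Σ e^(−Eᵢ/kT) = e^(−0.381172) + e^(−2.29269) + e^(−3.42488) + e^(−3.68906) + e^(−4.33064) = 0.683060 + 0.100994 + 0.0325532 + 0.0249955 + 0.0131591 = 0.854762.
⟨E⟩ = 93.3210 meV, ⟨E²⟩ = 21013.7 meV².
C_V/k_B = (⟨E²⟩ − ⟨E⟩²)/(kT)² = (21013.7 − 8708.81)/11233.7 = 1.095.

1.095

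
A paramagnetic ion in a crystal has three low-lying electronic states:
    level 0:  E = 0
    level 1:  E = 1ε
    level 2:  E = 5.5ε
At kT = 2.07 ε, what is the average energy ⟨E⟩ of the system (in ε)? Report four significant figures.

0.5944 ε

Eᵢ/kT = 0, 0.483092, 2.65700.
Z = Σ e^(−Eᵢ/kT) = e^(−0) + e^(−0.483092) + e^(−2.65700) = 1.00000 + 0.616873 + 0.0701584 = 1.68703.
⟨E⟩ = Σ Eᵢ e^(−Eᵢ/kT) / Z = (0·1.00000 + 1·0.616873 + 5.5·0.0701584) / 1.68703 = 0.5944 ε.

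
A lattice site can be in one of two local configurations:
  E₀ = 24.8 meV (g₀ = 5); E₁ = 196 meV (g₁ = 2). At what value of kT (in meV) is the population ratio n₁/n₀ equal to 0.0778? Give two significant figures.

n₁/n₀ = (g₁/g₀) exp[−(E₁−E₀)/kT] = 0.0778.
⇒ (E₁−E₀)/kT = ln((2/5)/0.0778) = ln(5.141) = 1.637.
kT = 171.2 meV / 1.637 = 100 meV.

100 meV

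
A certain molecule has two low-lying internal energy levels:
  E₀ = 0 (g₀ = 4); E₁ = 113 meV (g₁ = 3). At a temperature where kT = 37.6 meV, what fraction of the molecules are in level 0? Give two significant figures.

0.96

Eᵢ/kT = 0, 3.005.
Z = Σ gᵢe^(−Eᵢ/kT) = 4·e^(−0) + 3·e^(−3.005) = 4.000 + 0.1486 = 4.149.
P₀ = g₀ e^(−E₀/kT) / Z = 4.000/4.149 = 0.96.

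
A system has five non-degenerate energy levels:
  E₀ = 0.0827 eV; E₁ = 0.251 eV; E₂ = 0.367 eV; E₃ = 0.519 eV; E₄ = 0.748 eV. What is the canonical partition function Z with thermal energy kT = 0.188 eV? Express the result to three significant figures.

Z = 1.13

Eᵢ/kT = 0.43989, 1.3351, 1.9521, 2.7606, 3.9787.
Z = Σ e^(−Eᵢ/kT) = e^(−0.43989) + e^(−1.3351) + e^(−1.9521) + e^(−2.7606) + e^(−3.9787) = 0.64411 + 0.26313 + 0.14198 + 0.063254 + 0.018710 = 1.1312.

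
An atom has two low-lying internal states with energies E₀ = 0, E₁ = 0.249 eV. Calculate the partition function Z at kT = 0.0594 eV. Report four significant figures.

Z = 1.015

Eᵢ/kT = 0, 4.19192.
Z = Σ e^(−Eᵢ/kT) = e^(−0) + e^(−4.19192) = 1.00000 + 0.0151172 = 1.01512.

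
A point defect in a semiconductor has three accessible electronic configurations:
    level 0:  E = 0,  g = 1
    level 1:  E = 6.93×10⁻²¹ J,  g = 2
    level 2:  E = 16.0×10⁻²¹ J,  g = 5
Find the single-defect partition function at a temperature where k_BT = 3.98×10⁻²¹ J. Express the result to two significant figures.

Z = 1.4

Eᵢ/kT = 0, 1.741, 4.020.
Z = Σ gᵢe^(−Eᵢ/kT) = 1·e^(−0) + 2·e^(−1.741) + 5·e^(−4.020) = 1.000 + 0.3507 + 0.08976 = 1.440.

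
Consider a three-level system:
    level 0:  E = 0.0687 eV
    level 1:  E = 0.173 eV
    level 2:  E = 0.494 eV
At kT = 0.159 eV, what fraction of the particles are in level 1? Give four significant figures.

0.3268

Eᵢ/kT = 0.432075, 1.08805, 3.10692.
Z = Σ e^(−Eᵢ/kT) = e^(−0.432075) + e^(−1.08805) + e^(−3.10692) = 0.649161 + 0.336873 + 0.0447385 = 1.03077.
P₁ = e^(−E₁/kT) / Z = 0.336873/1.03077 = 0.3268.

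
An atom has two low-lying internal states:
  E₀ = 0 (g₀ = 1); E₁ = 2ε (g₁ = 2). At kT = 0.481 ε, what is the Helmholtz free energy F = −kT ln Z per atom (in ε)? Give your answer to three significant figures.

Eᵢ/kT = 0, 4.1580.
Z = Σ gᵢe^(−Eᵢ/kT) = 1·e^(−0) + 2·e^(−4.1580) = 1.0000 + 0.031278 = 1.0313.
F = −kT ln Z = −0.481 × ln(1.0313) = −0.481 × 0.030820 = -0.0148 ε.

-0.0148 ε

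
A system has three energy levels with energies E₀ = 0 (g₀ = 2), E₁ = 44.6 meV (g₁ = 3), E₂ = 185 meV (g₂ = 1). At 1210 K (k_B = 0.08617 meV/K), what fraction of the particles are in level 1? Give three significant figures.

0.474

k_BT = 0.08617 × 1210 K = 104.27 meV.
Eᵢ/kT = 0, 0.42774, 1.7742.
Z = Σ gᵢe^(−Eᵢ/kT) = 2·e^(−0) + 3·e^(−0.42774) + 1·e^(−1.7742) = 2.0000 + 1.9559 + 0.16962 = 4.1255.
P₁ = g₁ e^(−E₁/kT) / Z = 1.9559/4.1255 = 0.474.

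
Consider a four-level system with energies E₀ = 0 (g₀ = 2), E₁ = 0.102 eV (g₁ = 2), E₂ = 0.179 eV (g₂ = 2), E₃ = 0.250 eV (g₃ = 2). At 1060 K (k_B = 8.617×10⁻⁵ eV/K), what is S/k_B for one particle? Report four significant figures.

1.655

k_BT = 8.617×10⁻⁵ × 1060 K = 0.0913402 eV.
Eᵢ/kT = 0, 1.11670, 1.95971, 2.73702.
Z = Σ gᵢe^(−Eᵢ/kT) = 2·e^(−0) + 2·e^(−1.11670) + 2·e^(−1.95971) + 2·e^(−2.73702) = 2.00000 + 0.654717 + 0.281799 + 0.129526 = 3.06604.
⟨E⟩ = Σ EᵢPᵢ = 0.0487941 eV.
S/k_B = ln Z + ⟨E⟩/kT = ln(3.06604) + 0.0487941/0.0913402 = 1.12039 + 0.534202 = 1.655.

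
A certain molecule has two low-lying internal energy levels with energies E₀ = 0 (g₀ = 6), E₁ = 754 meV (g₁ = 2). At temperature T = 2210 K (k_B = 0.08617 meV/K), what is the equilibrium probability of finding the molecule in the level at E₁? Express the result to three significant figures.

0.00632

k_BT = 0.08617 × 2210 K = 190.44 meV.
Eᵢ/kT = 0, 3.9593.
Z = Σ gᵢe^(−Eᵢ/kT) = 6·e^(−0) + 2·e^(−3.9593) = 6.0000 + 0.038153 = 6.0382.
P₁ = g₁ e^(−E₁/kT) / Z = 0.038153/6.0382 = 0.00632.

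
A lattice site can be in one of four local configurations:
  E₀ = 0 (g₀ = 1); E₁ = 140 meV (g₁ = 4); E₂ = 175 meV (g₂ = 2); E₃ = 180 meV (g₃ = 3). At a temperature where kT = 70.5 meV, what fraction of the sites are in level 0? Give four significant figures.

0.5129

Eᵢ/kT = 0, 1.98582, 2.48227, 2.55319.
Z = Σ gᵢe^(−Eᵢ/kT) = 1·e^(−0) + 4·e^(−1.98582) + 2·e^(−2.48227) + 3·e^(−2.55319) = 1.00000 + 0.549072 + 0.167107 + 0.233499 = 1.94968.
P₀ = g₀ e^(−E₀/kT) / Z = 1.00000/1.94968 = 0.5129.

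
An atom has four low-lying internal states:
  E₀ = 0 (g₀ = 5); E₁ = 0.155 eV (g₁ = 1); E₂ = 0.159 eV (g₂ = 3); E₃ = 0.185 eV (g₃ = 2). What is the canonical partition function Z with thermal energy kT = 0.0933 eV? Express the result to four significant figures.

Eᵢ/kT = 0, 1.66131, 1.70418, 1.98285.
Z = Σ gᵢe^(−Eᵢ/kT) = 5·e^(−0) + 1·e^(−1.66131) + 3·e^(−1.70418) + 2·e^(−1.98285) = 5.00000 + 0.189890 + 0.545765 + 0.275353 = 6.01101.

Z = 6.011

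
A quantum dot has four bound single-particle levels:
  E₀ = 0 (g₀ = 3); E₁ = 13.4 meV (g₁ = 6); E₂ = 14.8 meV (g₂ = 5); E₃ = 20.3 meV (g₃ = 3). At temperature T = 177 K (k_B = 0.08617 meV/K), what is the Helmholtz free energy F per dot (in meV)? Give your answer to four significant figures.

-32.05 meV

k_BT = 0.08617 × 177 K = 15.2521 meV.
Eᵢ/kT = 0, 0.878568, 0.970358, 1.33096.
Z = Σ gᵢe^(−Eᵢ/kT) = 3·e^(−0) + 6·e^(−0.878568) + 5·e^(−0.970358) + 3·e^(−1.33096) = 3.00000 + 2.49226 + 1.89474 + 0.792670 = 8.17967.
F = −kT ln Z = −15.2521 × ln(8.17967) = −15.2521 × 2.10165 = -32.05 meV.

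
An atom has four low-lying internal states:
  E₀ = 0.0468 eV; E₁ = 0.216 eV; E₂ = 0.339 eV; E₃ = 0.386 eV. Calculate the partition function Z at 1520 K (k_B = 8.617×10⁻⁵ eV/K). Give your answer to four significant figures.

k_BT = 8.617×10⁻⁵ × 1520 K = 0.130978 eV.
Eᵢ/kT = 0.357312, 1.64913, 2.58822, 2.94706.
Z = Σ e^(−Eᵢ/kT) = e^(−0.357312) + e^(−1.64913) + e^(−2.58822) + e^(−2.94706) = 0.699554 + 0.192217 + 0.0751537 + 0.0524938 = 1.01942.

Z = 1.019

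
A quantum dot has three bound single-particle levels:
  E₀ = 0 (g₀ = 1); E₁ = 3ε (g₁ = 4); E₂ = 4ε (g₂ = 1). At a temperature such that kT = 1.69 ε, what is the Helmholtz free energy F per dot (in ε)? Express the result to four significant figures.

Eᵢ/kT = 0, 1.77515, 2.36686.
Z = Σ gᵢe^(−Eᵢ/kT) = 1·e^(−0) + 4·e^(−1.77515) + 1·e^(−2.36686) = 1.00000 + 0.677832 + 0.0937747 = 1.77161.
F = −kT ln Z = −1.69 × ln(1.77161) = −1.69 × 0.571889 = -0.9665 ε.

-0.9665 ε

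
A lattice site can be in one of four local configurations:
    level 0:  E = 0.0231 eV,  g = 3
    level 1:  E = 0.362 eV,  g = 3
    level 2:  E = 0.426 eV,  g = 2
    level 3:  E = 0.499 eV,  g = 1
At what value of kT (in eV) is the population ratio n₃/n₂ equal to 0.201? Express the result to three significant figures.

n₃/n₂ = (g₃/g₂) exp[−(E₃−E₂)/kT] = 0.201.
⇒ (E₃−E₂)/kT = ln((1/2)/0.201) = ln(2.4876) = 0.91132.
kT = 0.073 eV / 0.91132 = 0.0801 eV.

0.0801 eV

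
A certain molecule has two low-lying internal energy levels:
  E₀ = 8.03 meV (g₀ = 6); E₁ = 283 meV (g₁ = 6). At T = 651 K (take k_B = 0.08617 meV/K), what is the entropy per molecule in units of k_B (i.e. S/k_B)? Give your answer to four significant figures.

1.835

k_BT = 0.08617 × 651 K = 56.0967 meV.
Eᵢ/kT = 0.143146, 5.04486.
Z = Σ gᵢe^(−Eᵢ/kT) = 6·e^(−0.143146) + 6·e^(−5.04486) = 5.19977 + 0.0386542 = 5.23842.
⟨E⟩ = Σ EᵢPᵢ = 10.0590 meV.
S/k_B = ln Z + ⟨E⟩/kT = ln(5.23842) + 10.0590/56.0967 = 1.65602 + 0.179315 = 1.835.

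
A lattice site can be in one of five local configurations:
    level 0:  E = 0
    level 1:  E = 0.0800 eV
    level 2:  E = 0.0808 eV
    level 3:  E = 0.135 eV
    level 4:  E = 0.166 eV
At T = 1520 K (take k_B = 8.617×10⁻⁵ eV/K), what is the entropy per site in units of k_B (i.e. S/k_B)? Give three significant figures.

k_BT = 8.617×10⁻⁵ × 1520 K = 0.13098 eV.
Eᵢ/kT = 0, 0.61078, 0.61689, 1.0307, 1.2674.
Z = Σ e^(−Eᵢ/kT) = e^(−0) + e^(−0.61078) + e^(−0.61689) + e^(−1.0307) + e^(−1.2674) = 1.0000 + 0.54293 + 0.53962 + 0.35676 + 0.28156 = 2.7209.
⟨E⟩ = Σ EᵢPᵢ = 0.066867 eV.
S/k_B = ln Z + ⟨E⟩/kT = ln(2.7209) + 0.066867/0.13098 = 1.0010 + 0.51051 = 1.51.

1.51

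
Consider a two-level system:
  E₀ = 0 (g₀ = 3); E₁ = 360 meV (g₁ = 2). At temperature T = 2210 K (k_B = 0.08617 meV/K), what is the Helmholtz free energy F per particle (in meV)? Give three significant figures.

k_BT = 0.08617 × 2210 K = 190.44 meV.
Eᵢ/kT = 0, 1.8904.
Z = Σ gᵢe^(−Eᵢ/kT) = 3·e^(−0) + 2·e^(−1.8904) = 3.0000 + 0.30202 = 3.3020.
F = −kT ln Z = −190.44 × ln(3.3020) = −190.44 × 1.1945 = -227 meV.

-227 meV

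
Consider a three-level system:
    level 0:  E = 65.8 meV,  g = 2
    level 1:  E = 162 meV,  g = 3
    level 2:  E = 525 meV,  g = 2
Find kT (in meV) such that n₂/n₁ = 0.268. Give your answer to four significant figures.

398.3 meV

n₂/n₁ = (g₂/g₁) exp[−(E₂−E₁)/kT] = 0.268.
⇒ (E₂−E₁)/kT = ln((2/3)/0.268) = ln(2.48756) = 0.911302.
kT = 363 meV / 0.911302 = 398.3 meV.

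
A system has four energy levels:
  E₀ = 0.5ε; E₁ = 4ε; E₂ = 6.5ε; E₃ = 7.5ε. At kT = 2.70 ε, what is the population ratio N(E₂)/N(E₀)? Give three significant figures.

n₂/n₀ = exp[−(E₂−E₀)/kT] = exp(−(6.0ε)/(2.70ε)) = exp(-2.2222) = 0.108.

0.108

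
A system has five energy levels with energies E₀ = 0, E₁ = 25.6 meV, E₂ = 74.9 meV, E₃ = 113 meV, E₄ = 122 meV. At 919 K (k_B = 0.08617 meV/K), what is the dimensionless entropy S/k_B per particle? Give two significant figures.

1.4

k_BT = 0.08617 × 919 K = 79.19 meV.
Eᵢ/kT = 0, 0.3233, 0.9458, 1.427, 1.541.
Z = Σ e^(−Eᵢ/kT) = e^(−0) + e^(−0.3233) + e^(−0.9458) + e^(−1.427) + e^(−1.541) = 1.000 + 0.7238 + 0.3884 + 0.2400 + 0.2142 = 2.566.
⟨E⟩ = Σ EᵢPᵢ = 39.31 meV.
S/k_B = ln Z + ⟨E⟩/kT = ln(2.566) + 39.31/79.19 = 0.9423 + 0.4964 = 1.4.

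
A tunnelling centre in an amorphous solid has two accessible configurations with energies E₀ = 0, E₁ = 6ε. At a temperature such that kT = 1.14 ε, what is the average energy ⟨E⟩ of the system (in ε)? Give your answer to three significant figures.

Eᵢ/kT = 0, 5.2632.
Z = Σ e^(−Eᵢ/kT) = e^(−0) + e^(−5.2632) = 1.0000 + 0.0051787 = 1.0052.
⟨E⟩ = Σ Eᵢ e^(−Eᵢ/kT) / Z = (0·1.0000 + 6·0.0051787) / 1.0052 = 0.0309 ε.

0.0309 ε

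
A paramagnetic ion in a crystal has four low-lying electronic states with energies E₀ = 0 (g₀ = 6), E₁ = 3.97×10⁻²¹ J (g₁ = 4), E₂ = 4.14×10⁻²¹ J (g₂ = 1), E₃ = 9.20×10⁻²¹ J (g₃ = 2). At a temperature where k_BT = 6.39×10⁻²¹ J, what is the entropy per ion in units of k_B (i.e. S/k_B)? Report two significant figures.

Eᵢ/kT = 0, 0.6213, 0.6479, 1.440.
Z = Σ gᵢe^(−Eᵢ/kT) = 6·e^(−0) + 4·e^(−0.6213) + 1·e^(−0.6479) + 2·e^(−1.440) = 6.000 + 2.149 + 0.5231 + 0.4739 = 9.146.
⟨E⟩ = Σ EᵢPᵢ = 1.646 ×10⁻²¹ J.
S/k_B = ln Z + ⟨E⟩/kT = ln(9.146) + 1.646/6.39 = 2.213 + 0.2576 = 2.5.

2.5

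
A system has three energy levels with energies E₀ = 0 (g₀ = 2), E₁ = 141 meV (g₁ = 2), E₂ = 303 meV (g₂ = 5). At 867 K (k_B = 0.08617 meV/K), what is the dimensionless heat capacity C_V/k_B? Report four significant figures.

0.8986

k_BT = 0.08617 × 867 K = 74.7094 meV.
Eᵢ/kT = 0, 1.88731, 4.05571.
Z = Σ gᵢe^(−Eᵢ/kT) = 2·e^(−0) + 2·e^(−1.88731) + 5·e^(−4.05571) = 2.00000 + 0.302957 + 0.0866159 = 2.38957.
⟨E⟩ = 28.8594 meV, ⟨E²⟩ = 5848.42 meV².
C_V/k_B = (⟨E²⟩ − ⟨E⟩²)/(kT)² = (5848.42 − 832.865)/5581.49 = 0.8986.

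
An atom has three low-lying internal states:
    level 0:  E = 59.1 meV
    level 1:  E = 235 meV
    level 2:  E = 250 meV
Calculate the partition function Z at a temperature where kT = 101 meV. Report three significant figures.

Eᵢ/kT = 0.58515, 2.3267, 2.4752.
Z = Σ e^(−Eᵢ/kT) = e^(−0.58515) + e^(−2.3267) + e^(−2.4752) = 0.55702 + 0.097617 + 0.084146 = 0.73878.

Z = 0.739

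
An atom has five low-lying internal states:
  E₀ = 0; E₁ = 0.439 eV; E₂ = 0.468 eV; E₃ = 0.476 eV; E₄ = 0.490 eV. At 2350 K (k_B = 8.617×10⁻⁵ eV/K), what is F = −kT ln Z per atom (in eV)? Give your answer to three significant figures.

k_BT = 8.617×10⁻⁵ × 2350 K = 0.20250 eV.
Eᵢ/kT = 0, 2.1679, 2.3111, 2.3506, 2.4198.
Z = Σ e^(−Eᵢ/kT) = e^(−0) + e^(−2.1679) + e^(−2.3111) + e^(−2.3506) + e^(−2.4198) = 1.0000 + 0.11442 + 0.099152 + 0.095312 + 0.088939 = 1.3978.
F = −kT ln Z = −0.20250 × ln(1.3978) = −0.20250 × 0.33490 = -0.0678 eV.

-0.0678 eV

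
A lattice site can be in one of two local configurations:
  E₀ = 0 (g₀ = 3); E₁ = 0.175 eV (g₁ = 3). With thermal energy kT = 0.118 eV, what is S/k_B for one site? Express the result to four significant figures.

1.577

Eᵢ/kT = 0, 1.48305.
Z = Σ gᵢe^(−Eᵢ/kT) = 3·e^(−0) + 3·e^(−1.48305) = 3.00000 + 0.680833 = 3.68083.
⟨E⟩ = Σ EᵢPᵢ = 0.0323693 eV.
S/k_B = ln Z + ⟨E⟩/kT = ln(3.68083) + 0.0323693/0.118 = 1.30314 + 0.274316 = 1.577.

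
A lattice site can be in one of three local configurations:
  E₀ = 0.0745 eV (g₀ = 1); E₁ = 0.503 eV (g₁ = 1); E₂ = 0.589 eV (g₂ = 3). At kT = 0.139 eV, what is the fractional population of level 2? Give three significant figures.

Eᵢ/kT = 0.53597, 3.6187, 4.2374.
Z = Σ gᵢe^(−Eᵢ/kT) = 1·e^(−0.53597) + 1·e^(−3.6187) + 3·e^(−4.2374) = 0.58510 + 0.026818 + 0.043335 = 0.65525.
P₂ = g₂ e^(−E₂/kT) / Z = 0.043335/0.65525 = 0.0661.

0.0661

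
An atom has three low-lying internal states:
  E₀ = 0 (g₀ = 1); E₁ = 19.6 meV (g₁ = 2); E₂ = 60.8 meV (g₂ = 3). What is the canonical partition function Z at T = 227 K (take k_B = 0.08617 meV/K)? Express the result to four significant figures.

Z = 1.868

k_BT = 0.08617 × 227 K = 19.5606 meV.
Eᵢ/kT = 0, 1.00201, 3.10829.
Z = Σ gᵢe^(−Eᵢ/kT) = 1·e^(−0) + 2·e^(−1.00201) + 3·e^(−3.10829) = 1.00000 + 0.734281 + 0.134032 = 1.86831.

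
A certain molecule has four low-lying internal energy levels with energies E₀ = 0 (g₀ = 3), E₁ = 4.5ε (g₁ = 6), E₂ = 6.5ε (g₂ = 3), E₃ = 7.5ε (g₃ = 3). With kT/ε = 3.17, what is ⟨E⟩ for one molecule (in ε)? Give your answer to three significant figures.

Eᵢ/kT = 0, 1.4196, 2.0505, 2.3659.
Z = Σ gᵢe^(−Eᵢ/kT) = 3·e^(−0) + 6·e^(−1.4196) + 3·e^(−2.0505) + 3·e^(−2.3659) = 3.0000 + 1.4509 + 0.38601 + 0.28159 = 5.1185.
⟨E⟩ = Σ Eᵢ gᵢe^(−Eᵢ/kT) / Z = (0·3.0000 + 4.5·1.4509 + 6.5·0.38601 + 7.5·0.28159) / 5.1185 = 2.18 ε.

2.18 ε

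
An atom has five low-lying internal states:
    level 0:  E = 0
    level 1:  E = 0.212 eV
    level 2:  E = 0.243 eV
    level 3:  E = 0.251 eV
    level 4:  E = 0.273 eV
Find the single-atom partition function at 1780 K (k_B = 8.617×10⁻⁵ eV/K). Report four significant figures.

k_BT = 8.617×10⁻⁵ × 1780 K = 0.153383 eV.
Eᵢ/kT = 0, 1.38216, 1.58427, 1.63643, 1.77986.
Z = Σ e^(−Eᵢ/kT) = e^(−0) + e^(−1.38216) + e^(−1.58427) + e^(−1.63643) + e^(−1.77986) = 1.00000 + 0.251036 + 0.205097 + 0.194674 + 0.168662 = 1.81947.

Z = 1.819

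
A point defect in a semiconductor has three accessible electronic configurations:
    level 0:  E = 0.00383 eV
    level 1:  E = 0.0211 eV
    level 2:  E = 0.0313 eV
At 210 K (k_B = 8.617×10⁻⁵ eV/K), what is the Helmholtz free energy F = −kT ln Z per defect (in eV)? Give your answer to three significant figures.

k_BT = 8.617×10⁻⁵ × 210 K = 0.018096 eV.
Eᵢ/kT = 0.21165, 1.1660, 1.7297.
Z = Σ e^(−Eᵢ/kT) = e^(−0.21165) + e^(−1.1660) + e^(−1.7297) = 0.80925 + 0.31161 + 0.17734 = 1.2982.
F = −kT ln Z = −0.018096 × ln(1.2982) = −0.018096 × 0.26098 = -0.00472 eV.

-0.00472 eV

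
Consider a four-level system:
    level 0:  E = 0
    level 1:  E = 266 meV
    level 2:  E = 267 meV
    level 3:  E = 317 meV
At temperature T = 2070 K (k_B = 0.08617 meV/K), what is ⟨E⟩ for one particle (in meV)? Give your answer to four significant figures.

k_BT = 0.08617 × 2070 K = 178.372 meV.
Eᵢ/kT = 0, 1.49127, 1.49687, 1.77718.
Z = Σ e^(−Eᵢ/kT) = e^(−0) + e^(−1.49127) + e^(−1.49687) + e^(−1.77718) = 1.00000 + 0.225087 + 0.223830 + 0.169114 = 1.61803.
⟨E⟩ = Σ Eᵢ e^(−Eᵢ/kT) / Z = (0·1.00000 + 266·0.225087 + 267·0.223830 + 317·0.169114) / 1.61803 = 107.1 meV.

107.1 meV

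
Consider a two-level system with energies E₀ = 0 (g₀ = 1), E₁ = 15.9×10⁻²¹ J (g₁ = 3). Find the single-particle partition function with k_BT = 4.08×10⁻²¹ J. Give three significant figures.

Z = 1.06

Eᵢ/kT = 0, 3.8971.
Z = Σ gᵢe^(−Eᵢ/kT) = 1·e^(−0) + 3·e^(−3.8971) = 1.0000 + 0.060902 = 1.0609.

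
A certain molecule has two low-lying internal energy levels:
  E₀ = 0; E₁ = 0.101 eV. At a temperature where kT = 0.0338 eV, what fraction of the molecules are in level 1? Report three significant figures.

Eᵢ/kT = 0, 2.9882.
Z = Σ e^(−Eᵢ/kT) = e^(−0) + e^(−2.9882) = 1.0000 + 0.050378 = 1.0504.
P₁ = e^(−E₁/kT) / Z = 0.050378/1.0504 = 0.0480.

0.0480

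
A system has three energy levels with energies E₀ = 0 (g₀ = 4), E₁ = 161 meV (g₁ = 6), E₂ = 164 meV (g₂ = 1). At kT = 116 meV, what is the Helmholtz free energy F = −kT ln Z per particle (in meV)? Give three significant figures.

Eᵢ/kT = 0, 1.3879, 1.4138.
Z = Σ gᵢe^(−Eᵢ/kT) = 4·e^(−0) + 6·e^(−1.3879) + 1·e^(−1.4138) = 4.0000 + 1.4976 + 0.24322 = 5.7408.
F = −kT ln Z = −116 × ln(5.7408) = −116 × 1.7476 = -203 meV.

-203 meV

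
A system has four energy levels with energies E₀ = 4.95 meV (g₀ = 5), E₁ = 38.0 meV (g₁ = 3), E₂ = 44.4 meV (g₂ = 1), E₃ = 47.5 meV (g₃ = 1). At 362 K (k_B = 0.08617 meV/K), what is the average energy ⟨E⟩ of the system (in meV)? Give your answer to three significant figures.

13.5 meV

k_BT = 0.08617 × 362 K = 31.194 meV.
Eᵢ/kT = 0.15868, 1.2182, 1.4234, 1.5227.
Z = Σ gᵢe^(−Eᵢ/kT) = 5·e^(−0.15868) + 3·e^(−1.2182) + 1·e^(−1.4234) + 1·e^(−1.5227) = 4.2663 + 0.88729 + 0.24089 + 0.21812 = 5.6126.
⟨E⟩ = Σ Eᵢ gᵢe^(−Eᵢ/kT) / Z = (4.95·4.2663 + 38.0·0.88729 + 44.4·0.24089 + 47.5·0.21812) / 5.6126 = 13.5 meV.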